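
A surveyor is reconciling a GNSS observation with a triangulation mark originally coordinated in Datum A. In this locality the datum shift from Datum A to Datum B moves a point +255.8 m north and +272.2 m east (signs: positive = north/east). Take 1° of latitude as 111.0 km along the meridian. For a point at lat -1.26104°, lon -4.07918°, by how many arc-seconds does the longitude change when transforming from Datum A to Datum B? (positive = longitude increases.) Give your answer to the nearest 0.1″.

Δλ = 8.8″

At latitude -1.26104°, cos φ = 0.999758.
1° of longitude at this latitude = 111.0 × cos φ = 110.97 km, so Δλ = 272.2 / 110973.1 = 0.0024528° = 8.830″.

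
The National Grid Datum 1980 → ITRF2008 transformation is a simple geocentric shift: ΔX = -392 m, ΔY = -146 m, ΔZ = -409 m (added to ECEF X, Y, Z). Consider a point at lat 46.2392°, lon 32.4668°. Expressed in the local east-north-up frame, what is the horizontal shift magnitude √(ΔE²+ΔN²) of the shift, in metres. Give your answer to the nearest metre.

At φ = 46.2392°, λ = 32.4668°: sin φ = 0.722234, cos φ = 0.691649, sin λ = 0.536811, cos λ = 0.843703.
ΔE = −sin λ·ΔX + cos λ·ΔY = −(0.536811)·(-392) + (0.843703)·(-146) = 87.25 m.
ΔN = −sin φ cos λ·ΔX − sin φ sin λ·ΔY + cos φ·ΔZ = −(0.722234)(0.843703)(-392) − (0.722234)(0.536811)(-146) + (0.691649)(-409) = 12.59 m.
Horizontal magnitude = √(ΔE² + ΔN²) = √(87.25² + 12.59²) = 88.15 m.

88 m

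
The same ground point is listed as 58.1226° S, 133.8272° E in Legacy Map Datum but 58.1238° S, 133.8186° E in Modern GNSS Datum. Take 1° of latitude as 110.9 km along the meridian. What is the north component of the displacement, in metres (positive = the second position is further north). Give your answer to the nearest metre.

Δφ = -58.1238° − -58.1226° = -0.0012°; Δλ = 133.8186° − 133.8272° = -0.0086°.
ΔN = Δφ × 110900 = -133.1 m; ΔE = Δλ × 110900 × cos(-58.1226°) = -0.0086 × 110900 × 0.528103 = -503.7 m.

ΔN = -133 m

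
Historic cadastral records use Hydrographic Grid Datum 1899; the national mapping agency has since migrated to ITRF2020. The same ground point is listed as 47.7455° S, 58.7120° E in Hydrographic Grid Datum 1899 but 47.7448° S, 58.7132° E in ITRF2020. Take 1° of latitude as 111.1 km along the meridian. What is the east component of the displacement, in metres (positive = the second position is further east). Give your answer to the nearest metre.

Δφ = -47.7448° − -47.7455° = +0.0007°; Δλ = 58.7132° − 58.7120° = +0.0012°.
ΔN = Δφ × 111100 = 77.8 m; ΔE = Δλ × 111100 × cos(-47.7455°) = +0.0012 × 111100 × 0.672425 = 89.6 m.

ΔE = 90 m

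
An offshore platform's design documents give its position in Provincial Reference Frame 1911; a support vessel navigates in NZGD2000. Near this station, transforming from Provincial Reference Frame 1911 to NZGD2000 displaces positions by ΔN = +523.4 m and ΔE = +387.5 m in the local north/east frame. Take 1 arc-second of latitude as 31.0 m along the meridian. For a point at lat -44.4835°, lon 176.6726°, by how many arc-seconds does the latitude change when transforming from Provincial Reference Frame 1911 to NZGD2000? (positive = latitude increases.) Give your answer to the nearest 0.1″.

1″ of latitude = 31.00 m, so Δφ = 523.4 / 31.00 = 16.884″.

Δφ = 16.9″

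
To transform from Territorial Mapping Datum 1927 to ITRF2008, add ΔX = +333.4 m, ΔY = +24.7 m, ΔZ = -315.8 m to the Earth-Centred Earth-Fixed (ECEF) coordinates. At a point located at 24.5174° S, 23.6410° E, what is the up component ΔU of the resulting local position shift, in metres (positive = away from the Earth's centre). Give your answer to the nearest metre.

ΔU = 418 m

At φ = -24.5174°, λ = 23.6410°: sin φ = -0.414970, cos φ = 0.909835, sin λ = 0.401005, cos λ = 0.916076.
ΔU = cos φ cos λ·ΔX + cos φ sin λ·ΔY + sin φ·ΔZ = (0.909835)(0.916076)(333.4) + (0.909835)(0.401005)(24.7) + (-0.414970)(-315.8) = 417.94 m.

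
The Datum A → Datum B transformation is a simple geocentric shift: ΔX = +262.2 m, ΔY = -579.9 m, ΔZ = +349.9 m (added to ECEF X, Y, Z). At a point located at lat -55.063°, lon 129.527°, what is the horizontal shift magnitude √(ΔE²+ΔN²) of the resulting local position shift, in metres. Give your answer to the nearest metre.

At φ = -55.063°, λ = 129.527°: sin φ = -0.819782, cos φ = 0.572675, sin λ = 0.771325, cos λ = -0.636442.
ΔE = −sin λ·ΔX + cos λ·ΔY = −(0.771325)·(262.2) + (-0.636442)·(-579.9) = 166.83 m.
ΔN = −sin φ cos λ·ΔX − sin φ sin λ·ΔY + cos φ·ΔZ = −(-0.819782)(-0.636442)(262.2) − (-0.819782)(0.771325)(-579.9) + (0.572675)(349.9) = -303.10 m.
Horizontal magnitude = √(ΔE² + ΔN²) = √(166.83² + (-303.10)²) = 345.98 m.

346 m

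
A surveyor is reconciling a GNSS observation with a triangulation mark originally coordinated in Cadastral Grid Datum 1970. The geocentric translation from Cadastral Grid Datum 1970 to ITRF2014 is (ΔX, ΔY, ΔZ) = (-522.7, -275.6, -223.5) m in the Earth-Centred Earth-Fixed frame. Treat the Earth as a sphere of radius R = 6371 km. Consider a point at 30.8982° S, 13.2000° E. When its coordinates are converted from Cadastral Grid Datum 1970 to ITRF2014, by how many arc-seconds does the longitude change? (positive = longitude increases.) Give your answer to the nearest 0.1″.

sin φ = -0.513514, cos φ = 0.858081, sin λ = 0.228351, cos λ = 0.973579.
East component: ΔE = −sin λ·ΔX + cos λ·ΔY = −(0.228351)(-522.7) + (0.973579)(-275.6) = -148.96 m.
1° of latitude spans πR/180 = 111195 m; at latitude φ, 1° of longitude spans that × cos φ = 95414.3 m, so Δλ = -148.96 / 95414.3 × 3600 = -5.620″.

Δλ = -5.6″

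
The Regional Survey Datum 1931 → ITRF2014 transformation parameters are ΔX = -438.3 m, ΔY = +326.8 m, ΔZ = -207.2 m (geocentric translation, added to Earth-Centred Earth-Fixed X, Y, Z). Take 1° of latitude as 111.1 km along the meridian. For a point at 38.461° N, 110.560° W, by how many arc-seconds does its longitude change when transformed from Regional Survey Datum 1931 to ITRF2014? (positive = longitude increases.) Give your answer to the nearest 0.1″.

Δλ = -21.7″

sin φ = 0.621982, cos φ = 0.783032, sin λ = -0.936305, cos λ = -0.351188.
East component: ΔE = −sin λ·ΔX + cos λ·ΔY = −(-0.936305)(-438.3) + (-0.351188)(326.8) = -525.15 m.
1° of latitude spans 111100 m; at latitude φ, 1° of longitude spans that × cos φ = 86994.8 m, so Δλ = -525.15 / 86994.8 × 3600 = -21.732″.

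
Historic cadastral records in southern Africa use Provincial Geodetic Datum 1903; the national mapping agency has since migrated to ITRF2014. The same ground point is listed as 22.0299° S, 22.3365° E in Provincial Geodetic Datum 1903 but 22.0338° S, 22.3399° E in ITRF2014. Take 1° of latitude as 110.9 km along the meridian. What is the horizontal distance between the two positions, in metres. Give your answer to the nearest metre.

Δφ = -22.0338° − -22.0299° = -0.0039°; Δλ = 22.3399° − 22.3365° = +0.0034°.
ΔN = Δφ × 110900 = -432.5 m; ΔE = Δλ × 110900 × cos(-22.0299°) = +0.0034 × 110900 × 0.926988 = 349.5 m.
Distance = √(ΔE² + ΔN²) = √(349.5² + (-432.5)²) = 556.1 m.

556 m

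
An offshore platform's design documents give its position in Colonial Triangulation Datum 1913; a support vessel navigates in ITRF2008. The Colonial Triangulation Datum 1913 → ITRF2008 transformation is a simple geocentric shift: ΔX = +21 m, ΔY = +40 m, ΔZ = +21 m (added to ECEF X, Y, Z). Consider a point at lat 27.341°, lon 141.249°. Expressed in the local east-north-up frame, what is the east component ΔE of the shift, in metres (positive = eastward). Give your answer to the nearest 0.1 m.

At φ = 27.341°, λ = 141.249°: sin φ = 0.459285, cos φ = 0.888289, sin λ = 0.625937, cos λ = -0.779874.
ΔE = −sin λ·ΔX + cos λ·ΔY = −(0.625937)·(21) + (-0.779874)·(40) = -44.34 m.

ΔE = -44.3 m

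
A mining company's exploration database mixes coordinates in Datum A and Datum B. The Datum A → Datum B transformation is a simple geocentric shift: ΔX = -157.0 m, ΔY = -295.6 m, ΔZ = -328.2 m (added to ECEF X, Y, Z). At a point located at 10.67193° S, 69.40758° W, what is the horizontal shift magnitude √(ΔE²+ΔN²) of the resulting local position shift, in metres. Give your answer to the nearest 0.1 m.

At φ = -10.67193°, λ = -69.40758°: sin φ = -0.185185, cos φ = 0.982704, sin λ = -0.936106, cos λ = 0.351718.
ΔE = −sin λ·ΔX + cos λ·ΔY = −(-0.936106)·(-157.0) + (0.351718)·(-295.6) = -250.94 m.
ΔN = −sin φ cos λ·ΔX − sin φ sin λ·ΔY + cos φ·ΔZ = −(-0.185185)(0.351718)(-157.0) − (-0.185185)(-0.936106)(-295.6) + (0.982704)(-328.2) = -281.51 m.
Horizontal magnitude = √(ΔE² + ΔN²) = √((-250.94)² + (-281.51)²) = 377.11 m.

377.1 m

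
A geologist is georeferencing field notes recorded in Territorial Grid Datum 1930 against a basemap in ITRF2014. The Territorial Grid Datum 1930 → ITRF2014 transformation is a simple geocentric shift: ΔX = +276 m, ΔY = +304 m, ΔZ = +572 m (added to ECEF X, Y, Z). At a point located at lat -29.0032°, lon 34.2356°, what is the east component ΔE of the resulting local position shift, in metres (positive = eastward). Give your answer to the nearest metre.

At φ = -29.0032°, λ = 34.2356°: sin φ = -0.484858, cos φ = 0.874593, sin λ = 0.562597, cos λ = 0.826731.
ΔE = −sin λ·ΔX + cos λ·ΔY = −(0.562597)·(276) + (0.826731)·(304) = 96.05 m.

ΔE = 96 m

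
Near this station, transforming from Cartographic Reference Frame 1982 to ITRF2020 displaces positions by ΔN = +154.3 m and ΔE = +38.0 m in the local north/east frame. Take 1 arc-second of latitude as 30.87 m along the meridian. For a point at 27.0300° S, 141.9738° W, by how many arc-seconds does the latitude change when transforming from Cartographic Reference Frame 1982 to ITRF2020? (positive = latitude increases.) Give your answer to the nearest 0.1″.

Δφ = 5.0″

1″ of latitude = 30.87 m, so Δφ = 154.3 / 30.87 = 4.998″.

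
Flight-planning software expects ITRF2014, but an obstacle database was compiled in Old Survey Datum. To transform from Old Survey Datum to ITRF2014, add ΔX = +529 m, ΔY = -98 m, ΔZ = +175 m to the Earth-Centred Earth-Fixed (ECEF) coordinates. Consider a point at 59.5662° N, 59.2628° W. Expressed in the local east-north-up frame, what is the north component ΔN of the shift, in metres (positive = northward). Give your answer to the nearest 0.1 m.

At φ = 59.5662°, λ = -59.2628°: sin φ = 0.862215, cos φ = 0.506542, sin λ = -0.859521, cos λ = 0.511101.
ΔN = −sin φ cos λ·ΔX − sin φ sin λ·ΔY + cos φ·ΔZ = −(0.862215)(0.511101)(529) − (0.862215)(-0.859521)(-98) + (0.506542)(175) = -217.10 m.

ΔN = -217.1 m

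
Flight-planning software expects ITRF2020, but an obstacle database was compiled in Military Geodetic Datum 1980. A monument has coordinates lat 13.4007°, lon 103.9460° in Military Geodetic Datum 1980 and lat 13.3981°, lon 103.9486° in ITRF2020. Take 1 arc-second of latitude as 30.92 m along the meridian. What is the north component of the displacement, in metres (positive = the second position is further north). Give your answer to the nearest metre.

ΔN = -289 m

Δφ = 13.3981° − 13.4007° = -0.0026°; Δλ = 103.9486° − 103.9460° = +0.0026°.
1° of latitude = 3600 × 30.92 = 111312 m.
ΔN = Δφ × 111312 = -289.4 m; ΔE = Δλ × 111312 × cos(13.4007°) = +0.0026 × 111312 × 0.972773 = 281.5 m.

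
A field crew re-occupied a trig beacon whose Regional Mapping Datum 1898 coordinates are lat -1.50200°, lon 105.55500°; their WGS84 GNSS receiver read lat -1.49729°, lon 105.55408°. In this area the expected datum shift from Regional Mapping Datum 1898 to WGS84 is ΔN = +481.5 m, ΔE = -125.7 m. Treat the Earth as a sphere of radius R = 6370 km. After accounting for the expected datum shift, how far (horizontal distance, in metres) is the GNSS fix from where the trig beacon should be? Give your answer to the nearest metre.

Observed coordinate differences: Δφ = +0.00471°, Δλ = -0.00092°.
Converting to metres (1° lat = 111177 m, cos φ = 0.999656): observed ΔN = 523.6 m, observed ΔE = -102.2 m.
Subtracting the expected shift leaves a residual of 523.6 − (481.5) = 42.1 m north and -102.2 − (-125.7) = 23.5 m east.
Residual distance = √(42.1² + 23.5²) = 48.2 m.

48 m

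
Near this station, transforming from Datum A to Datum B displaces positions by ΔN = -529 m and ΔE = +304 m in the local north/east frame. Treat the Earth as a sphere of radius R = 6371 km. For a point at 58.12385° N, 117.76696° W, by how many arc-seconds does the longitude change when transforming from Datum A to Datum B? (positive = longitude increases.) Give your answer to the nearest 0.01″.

At latitude 58.12385°, cos φ = 0.528085.
One radian of longitude at latitude φ spans R cos φ, so Δλ = ΔE / (R cos φ) = 304.0 / (6371000 × 0.528085) = 9.0357e-05 rad = 18.637″.

Δλ = 18.64″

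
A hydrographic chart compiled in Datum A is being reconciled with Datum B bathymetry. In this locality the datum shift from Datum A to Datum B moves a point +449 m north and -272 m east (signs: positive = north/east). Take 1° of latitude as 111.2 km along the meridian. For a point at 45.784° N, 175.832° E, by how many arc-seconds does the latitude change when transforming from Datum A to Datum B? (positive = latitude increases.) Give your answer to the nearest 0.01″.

1° of latitude = 111.2 km, so Δφ = 449.0 / 111200 = 0.0040378° = 14.536″.

Δφ = 14.54″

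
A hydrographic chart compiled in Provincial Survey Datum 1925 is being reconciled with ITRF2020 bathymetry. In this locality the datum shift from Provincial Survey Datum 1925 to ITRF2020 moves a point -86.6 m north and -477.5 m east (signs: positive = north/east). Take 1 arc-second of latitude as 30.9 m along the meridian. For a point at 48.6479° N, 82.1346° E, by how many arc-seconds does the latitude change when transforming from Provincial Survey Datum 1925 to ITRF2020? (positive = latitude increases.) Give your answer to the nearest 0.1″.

Δφ = -2.8″

1″ of latitude = 30.90 m, so Δφ = -86.6 / 30.90 = -2.803″.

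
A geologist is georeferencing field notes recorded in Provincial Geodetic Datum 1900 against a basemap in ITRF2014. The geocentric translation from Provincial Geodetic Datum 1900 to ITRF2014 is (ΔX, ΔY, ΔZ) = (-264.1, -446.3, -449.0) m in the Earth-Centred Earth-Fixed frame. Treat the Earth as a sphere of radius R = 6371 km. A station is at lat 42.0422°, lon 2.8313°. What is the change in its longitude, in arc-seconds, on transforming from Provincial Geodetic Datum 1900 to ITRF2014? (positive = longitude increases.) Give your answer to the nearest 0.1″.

sin φ = 0.669678, cos φ = 0.742652, sin λ = 0.049395, cos λ = 0.998779.
East component: ΔE = −sin λ·ΔX + cos λ·ΔY = −(0.049395)(-264.1) + (0.998779)(-446.3) = -432.71 m.
1° of latitude spans πR/180 = 111195 m; at latitude φ, 1° of longitude spans that × cos φ = 82579.1 m, so Δλ = -432.71 / 82579.1 × 3600 = -18.864″.

Δλ = -18.9″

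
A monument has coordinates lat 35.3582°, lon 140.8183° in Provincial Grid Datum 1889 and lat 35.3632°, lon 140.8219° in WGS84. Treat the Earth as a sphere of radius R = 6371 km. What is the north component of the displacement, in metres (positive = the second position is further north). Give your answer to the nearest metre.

Δφ = 35.3632° − 35.3582° = +0.0050°; Δλ = 140.8219° − 140.8183° = +0.0036°.
1° along a meridian = πR/180 = 111195 m.
ΔN = Δφ × 111195 = 556.0 m; ΔE = Δλ × 111195 × cos(35.3582°) = +0.0036 × 111195 × 0.815550 = 326.5 m.

ΔN = 556 m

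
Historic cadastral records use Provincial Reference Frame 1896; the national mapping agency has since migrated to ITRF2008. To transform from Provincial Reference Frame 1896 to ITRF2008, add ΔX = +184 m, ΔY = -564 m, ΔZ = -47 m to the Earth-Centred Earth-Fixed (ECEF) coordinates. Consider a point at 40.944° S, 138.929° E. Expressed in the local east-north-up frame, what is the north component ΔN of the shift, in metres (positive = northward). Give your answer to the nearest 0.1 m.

ΔN = -369.2 m

The local north axis is (−sin φ cos λ, −sin φ sin λ, cos φ), giving ΔN = -90.904 − 242.826 − 35.501 = -369.23 m.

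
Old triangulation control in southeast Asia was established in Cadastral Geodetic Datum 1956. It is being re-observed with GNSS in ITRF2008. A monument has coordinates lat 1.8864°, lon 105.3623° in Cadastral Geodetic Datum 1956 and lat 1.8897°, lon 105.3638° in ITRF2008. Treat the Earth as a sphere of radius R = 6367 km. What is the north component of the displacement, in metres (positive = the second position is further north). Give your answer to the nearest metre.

Δφ = 1.8897° − 1.8864° = +0.0033°; Δλ = 105.3638° − 105.3623° = +0.0015°.
1° along a meridian = πR/180 = 111125 m.
ΔN = Δφ × 111125 = 366.7 m; ΔE = Δλ × 111125 × cos(1.8864°) = +0.0015 × 111125 × 0.999458 = 166.6 m.

ΔN = 367 m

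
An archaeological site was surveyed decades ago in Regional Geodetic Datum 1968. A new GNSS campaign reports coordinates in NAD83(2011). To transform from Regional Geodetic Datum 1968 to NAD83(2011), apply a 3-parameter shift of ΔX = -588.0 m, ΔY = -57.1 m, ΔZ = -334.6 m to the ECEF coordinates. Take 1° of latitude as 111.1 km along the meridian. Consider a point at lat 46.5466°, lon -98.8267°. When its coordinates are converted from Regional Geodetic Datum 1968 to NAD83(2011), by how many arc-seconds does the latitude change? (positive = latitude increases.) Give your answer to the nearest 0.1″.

Δφ = -10.9″

sin φ = 0.725934, cos φ = 0.687764, sin λ = -0.988157, cos λ = -0.153446.
North component: ΔN = −sin φ cos λ·ΔX − sin φ sin λ·ΔY + cos φ·ΔZ = −(0.725934)(-0.153446)(-588.0) − (0.725934)(-0.988157)(-57.1) + (0.687764)(-334.6) = -336.58 m.
1° of latitude spans 111100 m, so Δφ = -336.58 / 111100 × 3600 = -10.906″.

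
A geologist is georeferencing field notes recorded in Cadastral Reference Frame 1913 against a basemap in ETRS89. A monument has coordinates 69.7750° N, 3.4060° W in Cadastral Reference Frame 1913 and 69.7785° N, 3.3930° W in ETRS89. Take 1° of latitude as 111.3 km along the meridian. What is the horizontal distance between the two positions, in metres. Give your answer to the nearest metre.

Δφ = 69.7785° − 69.7750° = +0.0035°; Δλ = -3.3930° − -3.4060° = +0.0130°.
ΔN = Δφ × 111300 = 389.5 m; ΔE = Δλ × 111300 × cos(69.7750°) = +0.0130 × 111300 × 0.345708 = 500.2 m.
Distance = √(ΔE² + ΔN²) = √(500.2² + 389.5²) = 634.0 m.

634 m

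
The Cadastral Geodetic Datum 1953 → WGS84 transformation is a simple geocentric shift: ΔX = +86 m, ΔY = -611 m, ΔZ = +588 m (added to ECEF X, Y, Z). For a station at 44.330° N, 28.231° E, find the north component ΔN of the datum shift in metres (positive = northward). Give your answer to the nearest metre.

The local north axis is (−sin φ cos λ, −sin φ sin λ, cos φ), giving ΔN = -52.947 + 201.964 + 420.612 = 569.63 m.

ΔN = 570 m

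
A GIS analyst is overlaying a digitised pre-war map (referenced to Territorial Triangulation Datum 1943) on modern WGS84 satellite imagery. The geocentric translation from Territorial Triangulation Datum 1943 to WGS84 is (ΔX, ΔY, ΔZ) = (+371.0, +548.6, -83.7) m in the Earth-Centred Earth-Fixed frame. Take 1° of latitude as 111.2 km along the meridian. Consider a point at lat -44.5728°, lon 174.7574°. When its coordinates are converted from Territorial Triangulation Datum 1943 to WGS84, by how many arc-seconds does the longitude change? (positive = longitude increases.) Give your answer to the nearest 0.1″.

Δλ = -26.4″

sin φ = -0.701815, cos φ = 0.712359, sin λ = 0.091373, cos λ = -0.995817.
East component: ΔE = −sin λ·ΔX + cos λ·ΔY = −(0.091373)(371.0) + (-0.995817)(548.6) = -580.20 m.
1° of latitude spans 111200 m; at latitude φ, 1° of longitude spans that × cos φ = 79214.4 m, so Δλ = -580.20 / 79214.4 × 3600 = -26.368″.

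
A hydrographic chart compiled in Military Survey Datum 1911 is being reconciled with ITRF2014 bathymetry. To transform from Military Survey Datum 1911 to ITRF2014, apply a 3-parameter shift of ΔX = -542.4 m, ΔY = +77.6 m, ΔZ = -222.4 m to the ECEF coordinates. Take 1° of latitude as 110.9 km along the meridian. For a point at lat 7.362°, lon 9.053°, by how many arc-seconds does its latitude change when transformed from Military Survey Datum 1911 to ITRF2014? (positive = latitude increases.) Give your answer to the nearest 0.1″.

Δφ = -5.0″

sin φ = 0.128138, cos φ = 0.991756, sin λ = 0.157348, cos λ = 0.987543.
North component: ΔN = −sin φ cos λ·ΔX − sin φ sin λ·ΔY + cos φ·ΔZ = −(0.128138)(0.987543)(-542.4) − (0.128138)(0.157348)(77.6) + (0.991756)(-222.4) = -153.49 m.
1° of latitude spans 110900 m, so Δφ = -153.49 / 110900 × 3600 = -4.983″.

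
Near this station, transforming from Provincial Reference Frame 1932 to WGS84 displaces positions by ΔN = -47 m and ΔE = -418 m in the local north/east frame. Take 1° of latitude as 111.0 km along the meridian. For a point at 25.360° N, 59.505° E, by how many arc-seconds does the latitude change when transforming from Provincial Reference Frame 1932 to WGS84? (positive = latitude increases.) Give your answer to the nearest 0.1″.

Δφ = -1.5″

1° of latitude = 111.0 km, so Δφ = -47.0 / 111000 = -0.0004234° = -1.524″.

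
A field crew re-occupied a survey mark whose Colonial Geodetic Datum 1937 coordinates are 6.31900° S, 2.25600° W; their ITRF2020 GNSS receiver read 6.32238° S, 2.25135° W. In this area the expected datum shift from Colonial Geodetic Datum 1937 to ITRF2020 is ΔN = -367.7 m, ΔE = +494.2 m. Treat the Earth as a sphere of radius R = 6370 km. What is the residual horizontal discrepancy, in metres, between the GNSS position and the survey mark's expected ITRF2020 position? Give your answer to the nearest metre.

21 m

Observed coordinate differences: Δφ = -0.00338°, Δλ = +0.00465°.
Converting to metres (1° lat = 111177 m, cos φ = 0.993925): observed ΔN = -375.8 m, observed ΔE = 513.8 m.
Subtracting the expected shift leaves a residual of -375.8 − (-367.7) = -8.1 m north and 513.8 − (494.2) = 19.6 m east.
Residual distance = √((-8.1)² + 19.6²) = 21.2 m.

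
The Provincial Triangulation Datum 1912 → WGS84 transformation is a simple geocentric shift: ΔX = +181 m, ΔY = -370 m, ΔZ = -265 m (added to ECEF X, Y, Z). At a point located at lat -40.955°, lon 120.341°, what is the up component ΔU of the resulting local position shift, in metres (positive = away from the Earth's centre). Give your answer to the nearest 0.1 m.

The local up (radial) axis is (cos φ cos λ, cos φ sin λ, sin φ), giving ΔU = -69.051 − 241.160 + 173.699 = -136.51 m.

ΔU = -136.5 m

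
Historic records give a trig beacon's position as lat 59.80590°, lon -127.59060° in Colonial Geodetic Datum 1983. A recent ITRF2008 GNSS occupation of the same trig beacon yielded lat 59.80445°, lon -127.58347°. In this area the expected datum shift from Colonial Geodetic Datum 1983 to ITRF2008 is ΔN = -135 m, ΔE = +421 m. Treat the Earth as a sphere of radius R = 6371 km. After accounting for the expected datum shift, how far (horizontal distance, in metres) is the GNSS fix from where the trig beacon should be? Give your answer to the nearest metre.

Observed coordinate differences: Δφ = -0.00145°, Δλ = +0.00713°.
Converting to metres (1° lat = 111195 m, cos φ = 0.502931): observed ΔN = -161.2 m, observed ΔE = 398.7 m.
Subtracting the expected shift leaves a residual of -161.2 − (-135) = -26.2 m north and 398.7 − (421) = -22.3 m east.
Residual distance = √((-26.2)² + (-22.3)²) = 34.4 m.

34 m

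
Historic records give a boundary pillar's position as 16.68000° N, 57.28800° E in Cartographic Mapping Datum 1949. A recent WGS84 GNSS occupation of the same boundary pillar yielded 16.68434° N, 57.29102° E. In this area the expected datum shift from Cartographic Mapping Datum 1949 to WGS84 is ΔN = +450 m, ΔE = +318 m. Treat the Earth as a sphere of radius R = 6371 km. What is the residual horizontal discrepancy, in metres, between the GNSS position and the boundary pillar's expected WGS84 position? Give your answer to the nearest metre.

33 m

Observed coordinate differences: Δφ = +0.00434°, Δλ = +0.00302°.
Converting to metres (1° lat = 111195 m, cos φ = 0.957923): observed ΔN = 482.6 m, observed ΔE = 321.7 m.
Subtracting the expected shift leaves a residual of 482.6 − (450) = 32.6 m north and 321.7 − (318) = 3.7 m east.
Residual distance = √(32.6² + 3.7²) = 32.8 m.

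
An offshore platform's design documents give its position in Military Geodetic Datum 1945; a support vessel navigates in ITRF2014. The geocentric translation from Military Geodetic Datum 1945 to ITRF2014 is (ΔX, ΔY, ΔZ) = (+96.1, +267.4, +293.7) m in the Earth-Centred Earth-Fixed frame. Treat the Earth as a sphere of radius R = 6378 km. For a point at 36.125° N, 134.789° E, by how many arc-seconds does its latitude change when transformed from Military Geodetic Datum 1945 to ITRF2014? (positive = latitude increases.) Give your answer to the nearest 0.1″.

sin φ = 0.589549, cos φ = 0.807733, sin λ = 0.709706, cos λ = -0.704498.
North component: ΔN = −sin φ cos λ·ΔX − sin φ sin λ·ΔY + cos φ·ΔZ = −(0.589549)(-0.704498)(96.1) − (0.589549)(0.709706)(267.4) + (0.807733)(293.7) = 165.26 m.
1° of latitude spans πR/180 = 111317 m, so Δφ = 165.26 / 111317 × 3600 = 5.345″.

Δφ = 5.3″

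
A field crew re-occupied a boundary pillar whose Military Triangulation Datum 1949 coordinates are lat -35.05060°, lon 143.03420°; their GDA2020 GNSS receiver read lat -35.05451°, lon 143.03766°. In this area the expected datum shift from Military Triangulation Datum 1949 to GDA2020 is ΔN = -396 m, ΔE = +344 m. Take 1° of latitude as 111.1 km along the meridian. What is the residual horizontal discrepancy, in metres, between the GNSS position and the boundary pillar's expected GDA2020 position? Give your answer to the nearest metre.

48 m

Observed coordinate differences: Δφ = -0.00391°, Δλ = +0.00346°.
Converting to metres (1° lat = 111100 m, cos φ = 0.818645): observed ΔN = -434.4 m, observed ΔE = 314.7 m.
Subtracting the expected shift leaves a residual of -434.4 − (-396) = -38.4 m north and 314.7 − (344) = -29.3 m east.
Residual distance = √((-38.4)² + (-29.3)²) = 48.3 m.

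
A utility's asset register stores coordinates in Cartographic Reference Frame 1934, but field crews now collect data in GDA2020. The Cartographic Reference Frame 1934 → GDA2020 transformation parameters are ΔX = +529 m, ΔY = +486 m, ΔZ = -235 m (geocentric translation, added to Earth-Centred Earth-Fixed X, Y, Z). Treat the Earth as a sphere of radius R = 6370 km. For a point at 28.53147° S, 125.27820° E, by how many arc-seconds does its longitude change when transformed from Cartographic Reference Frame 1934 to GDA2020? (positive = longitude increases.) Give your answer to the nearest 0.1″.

Δλ = -26.3″

sin φ = -0.477641, cos φ = 0.878555, sin λ = 0.816357, cos λ = -0.577547.
East component: ΔE = −sin λ·ΔX + cos λ·ΔY = −(0.816357)(529) + (-0.577547)(486) = -712.54 m.
1° of latitude spans πR/180 = 111177 m; at latitude φ, 1° of longitude spans that × cos φ = 97675.5 m, so Δλ = -712.54 / 97675.5 × 3600 = -26.262″.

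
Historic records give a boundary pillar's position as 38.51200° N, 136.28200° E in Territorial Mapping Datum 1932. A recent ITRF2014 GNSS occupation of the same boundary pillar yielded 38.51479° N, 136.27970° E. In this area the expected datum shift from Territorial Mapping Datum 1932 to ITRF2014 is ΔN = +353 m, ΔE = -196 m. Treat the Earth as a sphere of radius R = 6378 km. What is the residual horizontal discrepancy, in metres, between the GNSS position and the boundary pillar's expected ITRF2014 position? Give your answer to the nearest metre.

43 m

Observed coordinate differences: Δφ = +0.00279°, Δλ = -0.00230°.
Converting to metres (1° lat = 111317 m, cos φ = 0.782478): observed ΔN = 310.6 m, observed ΔE = -200.3 m.
Subtracting the expected shift leaves a residual of 310.6 − (353) = -42.4 m north and -200.3 − (-196) = -4.3 m east.
Residual distance = √((-42.4)² + (-4.3)²) = 42.6 m.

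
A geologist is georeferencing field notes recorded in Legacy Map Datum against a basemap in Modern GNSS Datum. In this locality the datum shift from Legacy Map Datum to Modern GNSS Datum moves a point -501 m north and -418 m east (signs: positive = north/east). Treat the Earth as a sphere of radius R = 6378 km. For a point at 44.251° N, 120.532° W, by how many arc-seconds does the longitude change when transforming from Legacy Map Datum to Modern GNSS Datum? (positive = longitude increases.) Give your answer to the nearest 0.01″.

At latitude 44.251°, cos φ = 0.716290.
One radian of longitude at latitude φ spans R cos φ, so Δλ = ΔE / (R cos φ) = -418.0 / (6378000 × 0.716290) = -9.1496e-05 rad = -18.872″.

Δλ = -18.87″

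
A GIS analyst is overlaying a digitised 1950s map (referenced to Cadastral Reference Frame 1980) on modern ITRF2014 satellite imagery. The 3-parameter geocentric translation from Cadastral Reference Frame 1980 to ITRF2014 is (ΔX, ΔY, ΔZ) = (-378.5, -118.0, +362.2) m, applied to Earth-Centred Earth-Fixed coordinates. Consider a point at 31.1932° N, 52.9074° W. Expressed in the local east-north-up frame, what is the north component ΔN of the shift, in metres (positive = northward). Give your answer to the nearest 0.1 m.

ΔN = 379.3 m

At φ = 31.1932°, λ = -52.9074°: sin φ = 0.517925, cos φ = 0.855426, sin λ = -0.797662, cos λ = 0.603105.
ΔN = −sin φ cos λ·ΔX − sin φ sin λ·ΔY + cos φ·ΔZ = −(0.517925)(0.603105)(-378.5) − (0.517925)(-0.797662)(-118.0) + (0.855426)(362.2) = 379.32 m.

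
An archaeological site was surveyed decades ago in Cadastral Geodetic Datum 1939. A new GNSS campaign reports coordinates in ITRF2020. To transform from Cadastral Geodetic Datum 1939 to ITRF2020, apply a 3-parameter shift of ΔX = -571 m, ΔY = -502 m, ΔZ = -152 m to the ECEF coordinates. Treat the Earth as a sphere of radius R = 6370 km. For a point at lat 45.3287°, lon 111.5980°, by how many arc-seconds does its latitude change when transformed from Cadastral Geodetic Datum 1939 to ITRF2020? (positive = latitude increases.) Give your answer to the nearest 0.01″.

Δφ = 2.45″

sin φ = 0.711152, cos φ = 0.703039, sin λ = 0.929789, cos λ = -0.368092.
North component: ΔN = −sin φ cos λ·ΔX − sin φ sin λ·ΔY + cos φ·ΔZ = −(0.711152)(-0.368092)(-571) − (0.711152)(0.929789)(-502) + (0.703039)(-152) = 75.60 m.
1° of latitude spans πR/180 = 111177 m, so Δφ = 75.60 / 111177 × 3600 = 2.448″.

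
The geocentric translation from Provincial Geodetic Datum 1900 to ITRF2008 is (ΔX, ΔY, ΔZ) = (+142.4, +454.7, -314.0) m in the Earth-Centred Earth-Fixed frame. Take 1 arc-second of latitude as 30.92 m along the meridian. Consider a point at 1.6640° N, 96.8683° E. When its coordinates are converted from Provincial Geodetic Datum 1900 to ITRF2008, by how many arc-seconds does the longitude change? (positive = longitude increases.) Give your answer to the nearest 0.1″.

sin φ = 0.029038, cos φ = 0.999578, sin λ = 0.992824, cos λ = -0.119588.
East component: ΔE = −sin λ·ΔX + cos λ·ΔY = −(0.992824)(142.4) + (-0.119588)(454.7) = -195.75 m.
1° of latitude spans 3600 × 30.92 = 111312 m; at latitude φ, 1° of longitude spans that × cos φ = 111265.1 m, so Δλ = -195.75 / 111265.1 × 3600 = -6.334″.

Δλ = -6.3″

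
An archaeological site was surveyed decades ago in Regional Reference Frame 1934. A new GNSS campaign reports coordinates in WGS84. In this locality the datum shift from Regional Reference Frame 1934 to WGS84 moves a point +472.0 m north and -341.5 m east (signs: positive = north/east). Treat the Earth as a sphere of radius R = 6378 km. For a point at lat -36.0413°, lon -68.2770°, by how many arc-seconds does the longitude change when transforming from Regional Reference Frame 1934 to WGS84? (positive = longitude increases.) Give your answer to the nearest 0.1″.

Δλ = -13.7″

At latitude -36.0413°, cos φ = 0.808593.
One radian of longitude at latitude φ spans R cos φ, so Δλ = ΔE / (R cos φ) = -341.5 / (6378000 × 0.808593) = -6.6218e-05 rad = -13.658″.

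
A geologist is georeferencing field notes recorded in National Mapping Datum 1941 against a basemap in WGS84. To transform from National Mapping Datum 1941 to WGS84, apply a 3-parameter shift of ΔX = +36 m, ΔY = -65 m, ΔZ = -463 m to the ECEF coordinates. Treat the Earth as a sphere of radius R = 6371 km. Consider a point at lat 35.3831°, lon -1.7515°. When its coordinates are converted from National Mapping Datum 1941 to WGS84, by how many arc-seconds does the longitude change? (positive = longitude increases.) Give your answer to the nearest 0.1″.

sin φ = 0.579041, cos φ = 0.815299, sin λ = -0.030565, cos λ = 0.999533.
East component: ΔE = −sin λ·ΔX + cos λ·ΔY = −(-0.030565)(36) + (0.999533)(-65) = -63.87 m.
1° of latitude spans πR/180 = 111195 m; at latitude φ, 1° of longitude spans that × cos φ = 90657.1 m, so Δλ = -63.87 / 90657.1 × 3600 = -2.536″.

Δλ = -2.5″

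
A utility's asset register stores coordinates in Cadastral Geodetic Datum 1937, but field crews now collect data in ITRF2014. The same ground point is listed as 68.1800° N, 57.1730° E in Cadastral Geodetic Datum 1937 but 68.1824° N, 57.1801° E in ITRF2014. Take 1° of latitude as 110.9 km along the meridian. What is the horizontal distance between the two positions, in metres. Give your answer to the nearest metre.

396 m

Δφ = 68.1824° − 68.1800° = +0.0024°; Δλ = 57.1801° − 57.1730° = +0.0071°.
ΔN = Δφ × 110900 = 266.2 m; ΔE = Δλ × 110900 × cos(68.1800°) = +0.0071 × 110900 × 0.371692 = 292.7 m.
Distance = √(ΔE² + ΔN²) = √(292.7² + 266.2²) = 395.6 m.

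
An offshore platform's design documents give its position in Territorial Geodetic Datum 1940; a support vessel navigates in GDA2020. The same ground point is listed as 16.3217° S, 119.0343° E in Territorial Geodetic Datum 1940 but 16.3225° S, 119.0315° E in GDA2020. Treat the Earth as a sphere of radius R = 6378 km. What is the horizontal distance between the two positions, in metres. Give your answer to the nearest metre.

Δφ = -16.3225° − -16.3217° = -0.0008°; Δλ = 119.0315° − 119.0343° = -0.0028°.
1° along a meridian = πR/180 = 111317 m.
ΔN = Δφ × 111317 = -89.1 m; ΔE = Δλ × 111317 × cos(-16.3217°) = -0.0028 × 111317 × 0.959699 = -299.1 m.
Distance = √(ΔE² + ΔN²) = √((-299.1)² + (-89.1)²) = 312.1 m.

312 m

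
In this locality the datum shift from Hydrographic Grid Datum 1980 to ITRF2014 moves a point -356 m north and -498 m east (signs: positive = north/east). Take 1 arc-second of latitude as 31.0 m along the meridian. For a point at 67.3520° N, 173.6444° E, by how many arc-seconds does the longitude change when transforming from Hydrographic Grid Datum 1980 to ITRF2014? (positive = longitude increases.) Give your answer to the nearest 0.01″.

Δλ = -41.72″

At latitude 67.3520°, cos φ = 0.385069.
1″ of longitude at this latitude = 31.00 × cos φ = 11.9371 m, so Δλ = -498.0 / 11.9371 = -41.719″.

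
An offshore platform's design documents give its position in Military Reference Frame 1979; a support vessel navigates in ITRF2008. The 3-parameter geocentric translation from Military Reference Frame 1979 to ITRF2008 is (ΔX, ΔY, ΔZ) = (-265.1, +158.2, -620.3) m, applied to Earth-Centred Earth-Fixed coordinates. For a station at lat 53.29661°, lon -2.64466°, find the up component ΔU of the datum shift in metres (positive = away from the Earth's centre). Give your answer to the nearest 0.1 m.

ΔU = -660.0 m

At φ = 53.29661°, λ = -2.64466°: sin φ = 0.801740, cos φ = 0.597673, sin λ = -0.046142, cos λ = 0.998935.
ΔU = cos φ cos λ·ΔX + cos φ sin λ·ΔY + sin φ·ΔZ = (0.597673)(0.998935)(-265.1) + (0.597673)(-0.046142)(158.2) + (0.801740)(-620.3) = -659.96 m.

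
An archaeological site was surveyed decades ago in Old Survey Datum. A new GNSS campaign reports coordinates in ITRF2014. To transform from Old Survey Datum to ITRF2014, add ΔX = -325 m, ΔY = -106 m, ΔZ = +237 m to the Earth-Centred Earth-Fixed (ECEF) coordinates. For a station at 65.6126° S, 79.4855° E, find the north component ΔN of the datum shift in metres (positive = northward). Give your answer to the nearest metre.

ΔN = -51 m

The local north axis is (−sin φ cos λ, −sin φ sin λ, cos φ), giving ΔN = -54.016 − 94.921 + 97.858 = -51.08 m.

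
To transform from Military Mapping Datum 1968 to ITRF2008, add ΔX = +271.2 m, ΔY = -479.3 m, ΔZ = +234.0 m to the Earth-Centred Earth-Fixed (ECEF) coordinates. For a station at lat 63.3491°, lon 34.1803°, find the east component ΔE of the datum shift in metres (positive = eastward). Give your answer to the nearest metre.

The local east axis at (φ, λ) is (−sin λ, cos λ, 0), so ΔE = −sin(34.1803°)·271.2 + cos(34.1803°)·(-479.3) = -548.87 m.

ΔE = -549 m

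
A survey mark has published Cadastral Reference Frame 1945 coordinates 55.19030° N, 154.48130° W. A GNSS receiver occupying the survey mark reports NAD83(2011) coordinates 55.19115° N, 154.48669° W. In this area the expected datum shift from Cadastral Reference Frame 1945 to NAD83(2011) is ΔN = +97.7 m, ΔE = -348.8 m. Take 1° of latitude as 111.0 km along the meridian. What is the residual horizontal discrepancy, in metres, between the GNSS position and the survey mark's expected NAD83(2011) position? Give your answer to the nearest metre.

Observed coordinate differences: Δφ = +0.00085°, Δλ = -0.00539°.
Converting to metres (1° lat = 111000 m, cos φ = 0.570853): observed ΔN = 94.3 m, observed ΔE = -341.5 m.
Subtracting the expected shift leaves a residual of 94.3 − (97.7) = -3.4 m north and -341.5 − (-348.8) = 7.3 m east.
Residual distance = √((-3.4)² + 7.3²) = 8.0 m.

8 m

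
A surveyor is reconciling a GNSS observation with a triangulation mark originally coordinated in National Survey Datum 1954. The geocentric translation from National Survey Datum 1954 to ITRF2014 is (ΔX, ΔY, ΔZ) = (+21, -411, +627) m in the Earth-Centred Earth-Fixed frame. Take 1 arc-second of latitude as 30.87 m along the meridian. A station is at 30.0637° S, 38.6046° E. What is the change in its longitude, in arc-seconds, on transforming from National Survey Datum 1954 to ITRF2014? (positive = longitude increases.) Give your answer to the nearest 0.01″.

sin φ = -0.500963, cos φ = 0.865469, sin λ = 0.623942, cos λ = 0.781470.
East component: ΔE = −sin λ·ΔX + cos λ·ΔY = −(0.623942)(21) + (0.781470)(-411) = -334.29 m.
1° of latitude spans 3600 × 30.87 = 111132 m; at latitude φ, 1° of longitude spans that × cos φ = 96181.3 m, so Δλ = -334.29 / 96181.3 × 3600 = -12.512″.

Δλ = -12.51″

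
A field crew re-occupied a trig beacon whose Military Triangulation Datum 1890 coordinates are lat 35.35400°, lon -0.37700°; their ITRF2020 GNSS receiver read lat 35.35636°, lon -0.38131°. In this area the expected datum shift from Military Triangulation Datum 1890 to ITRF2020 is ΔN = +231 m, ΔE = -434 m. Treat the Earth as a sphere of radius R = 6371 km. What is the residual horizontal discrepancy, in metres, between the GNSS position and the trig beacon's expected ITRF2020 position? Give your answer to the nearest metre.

53 m

Observed coordinate differences: Δφ = +0.00236°, Δλ = -0.00431°.
Converting to metres (1° lat = 111195 m, cos φ = 0.815593): observed ΔN = 262.4 m, observed ΔE = -390.9 m.
Subtracting the expected shift leaves a residual of 262.4 − (231) = 31.4 m north and -390.9 − (-434) = 43.1 m east.
Residual distance = √(31.4² + 43.1²) = 53.4 m.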